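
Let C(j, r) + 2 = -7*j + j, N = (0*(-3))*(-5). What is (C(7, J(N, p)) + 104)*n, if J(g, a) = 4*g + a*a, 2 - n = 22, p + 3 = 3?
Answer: -1200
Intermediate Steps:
p = 0 (p = -3 + 3 = 0)
n = -20 (n = 2 - 1*22 = 2 - 22 = -20)
N = 0 (N = 0*(-5) = 0)
J(g, a) = a**2 + 4*g (J(g, a) = 4*g + a**2 = a**2 + 4*g)
C(j, r) = -2 - 6*j (C(j, r) = -2 + (-7*j + j) = -2 - 6*j)
(C(7, J(N, p)) + 104)*n = ((-2 - 6*7) + 104)*(-20) = ((-2 - 42) + 104)*(-20) = (-44 + 104)*(-20) = 60*(-20) = -1200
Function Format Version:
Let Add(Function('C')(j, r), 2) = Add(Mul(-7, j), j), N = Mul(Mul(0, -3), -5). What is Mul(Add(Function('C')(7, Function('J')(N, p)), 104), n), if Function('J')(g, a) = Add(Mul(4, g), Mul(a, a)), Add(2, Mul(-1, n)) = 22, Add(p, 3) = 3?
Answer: -1200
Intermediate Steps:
p = 0 (p = Add(-3, 3) = 0)
n = -20 (n = Add(2, Mul(-1, 22)) = Add(2, -22) = -20)
N = 0 (N = Mul(0, -5) = 0)
Function('J')(g, a) = Add(Pow(a, 2), Mul(4, g)) (Function('J')(g, a) = Add(Mul(4, g), Pow(a, 2)) = Add(Pow(a, 2), Mul(4, g)))
Function('C')(j, r) = Add(-2, Mul(-6, j)) (Function('C')(j, r) = Add(-2, Add(Mul(-7, j), j)) = Add(-2, Mul(-6, j)))
Mul(Add(Function('C')(7, Function('J')(N, p)), 104), n) = Mul(Add(Add(-2, Mul(-6, 7)), 104), -20) = Mul(Add(Add(-2, -42), 104), -20) = Mul(Add(-44, 104), -20) = Mul(60, -20) = -1200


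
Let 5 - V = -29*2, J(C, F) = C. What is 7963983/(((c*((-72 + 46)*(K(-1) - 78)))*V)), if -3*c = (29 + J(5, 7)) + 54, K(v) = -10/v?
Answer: -2654661/1089088 ≈ -2.4375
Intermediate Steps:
c = -88/3 (c = -((29 + 5) + 54)/3 = -(34 + 54)/3 = -⅓*88 = -88/3 ≈ -29.333)
V = 63 (V = 5 - (-29)*2 = 5 - 1*(-58) = 5 + 58 = 63)
7963983/(((c*((-72 + 46)*(K(-1) - 78)))*V)) = 7963983/((-88*(-72 + 46)*(-10/(-1) - 78)/3*63)) = 7963983/((-(-2288)*(-10*(-1) - 78)/3*63)) = 7963983/((-(-2288)*(10 - 78)/3*63)) = 7963983/((-(-2288)*(-68)/3*63)) = 7963983/((-88/3*1768*63)) = 7963983/((-155584/3*63)) = 7963983/(-3267264) = 7963983*(-1/3267264) = -2654661/1089088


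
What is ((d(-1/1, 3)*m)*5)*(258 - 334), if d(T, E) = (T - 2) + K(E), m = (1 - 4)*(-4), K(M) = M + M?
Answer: -13680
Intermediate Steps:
K(M) = 2*M
m = 12 (m = -3*(-4) = 12)
d(T, E) = -2 + T + 2*E (d(T, E) = (T - 2) + 2*E = (-2 + T) + 2*E = -2 + T + 2*E)
((d(-1/1, 3)*m)*5)*(258 - 334) = (((-2 - 1/1 + 2*3)*12)*5)*(258 - 334) = (((-2 - 1*1 + 6)*12)*5)*(-76) = (((-2 - 1 + 6)*12)*5)*(-76) = ((3*12)*5)*(-76) = (36*5)*(-76) = 180*(-76) = -13680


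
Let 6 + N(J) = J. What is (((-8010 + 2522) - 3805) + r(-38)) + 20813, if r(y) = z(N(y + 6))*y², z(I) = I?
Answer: -43352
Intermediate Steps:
N(J) = -6 + J
r(y) = y³ (r(y) = (-6 + (y + 6))*y² = (-6 + (6 + y))*y² = y*y² = y³)
(((-8010 + 2522) - 3805) + r(-38)) + 20813 = (((-8010 + 2522) - 3805) + (-38)³) + 20813 = ((-5488 - 3805) - 54872) + 20813 = (-9293 - 54872) + 20813 = -64165 + 20813 = -43352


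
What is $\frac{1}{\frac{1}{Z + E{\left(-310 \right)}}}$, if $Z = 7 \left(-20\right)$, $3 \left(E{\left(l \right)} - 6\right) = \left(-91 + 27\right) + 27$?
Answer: $- \frac{439}{3} \approx -146.33$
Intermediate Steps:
$E{\left(l \right)} = - \frac{19}{3}$ ($E{\left(l \right)} = 6 + \frac{\left(-91 + 27\right) + 27}{3} = 6 + \frac{-64 + 27}{3} = 6 + \frac{1}{3} \left(-37\right) = 6 - \frac{37}{3} = - \frac{19}{3}$)
$Z = -140$
$\frac{1}{\frac{1}{Z + E{\left(-310 \right)}}} = \frac{1}{\frac{1}{-140 - \frac{19}{3}}} = \frac{1}{\frac{1}{- \frac{439}{3}}} = \frac{1}{- \frac{3}{439}} = - \frac{439}{3}$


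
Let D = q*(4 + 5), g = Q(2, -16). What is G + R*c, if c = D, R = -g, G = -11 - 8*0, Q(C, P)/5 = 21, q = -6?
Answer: 5659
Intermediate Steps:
Q(C, P) = 105 (Q(C, P) = 5*21 = 105)
g = 105
D = -54 (D = -6*(4 + 5) = -6*9 = -54)
G = -11 (G = -11 + 0 = -11)
R = -105 (R = -1*105 = -105)
c = -54
G + R*c = -11 - 105*(-54) = -11 + 5670 = 5659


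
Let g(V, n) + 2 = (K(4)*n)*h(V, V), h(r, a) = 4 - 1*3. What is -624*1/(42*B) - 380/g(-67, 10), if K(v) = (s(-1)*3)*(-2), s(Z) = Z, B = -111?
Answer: -144614/22533 ≈ -6.4179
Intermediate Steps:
h(r, a) = 1 (h(r, a) = 4 - 3 = 1)
K(v) = 6 (K(v) = -1*3*(-2) = -3*(-2) = 6)
g(V, n) = -2 + 6*n (g(V, n) = -2 + (6*n)*1 = -2 + 6*n)
-624*1/(42*B) - 380/g(-67, 10) = -624/(42*(-111)) - 380/(-2 + 6*10) = -624/(-4662) - 380/(-2 + 60) = -624*(-1/4662) - 380/58 = 104/777 - 380*1/58 = 104/777 - 190/29 = -144614/22533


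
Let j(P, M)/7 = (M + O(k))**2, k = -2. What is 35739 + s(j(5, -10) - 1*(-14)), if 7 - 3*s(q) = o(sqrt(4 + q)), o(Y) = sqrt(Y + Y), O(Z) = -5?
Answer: 107224/3 - sqrt(2)*1593**(1/4)/3 ≈ 35738.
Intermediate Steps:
j(P, M) = 7*(-5 + M)**2 (j(P, M) = 7*(M - 5)**2 = 7*(-5 + M)**2)
o(Y) = sqrt(2)*sqrt(Y) (o(Y) = sqrt(2*Y) = sqrt(2)*sqrt(Y))
s(q) = 7/3 - sqrt(2)*(4 + q)**(1/4)/3 (s(q) = 7/3 - sqrt(2)*sqrt(sqrt(4 + q))/3 = 7/3 - sqrt(2)*(4 + q)**(1/4)/3)
35739 + s(j(5, -10) - 1*(-14)) = 35739 + (7/3 - sqrt(2)*(4 + (7*(-5 - 10)**2 - 1*(-14)))**(1/4)/3) = 35739 + (7/3 - sqrt(2)*(4 + (7*(-15)**2 + 14))**(1/4)/3) = 35739 + (7/3 - sqrt(2)*(4 + (7*225 + 14))**(1/4)/3) = 35739 + (7/3 - sqrt(2)*(4 + (1575 + 14))**(1/4)/3) = 35739 + (7/3 - sqrt(2)*(4 + 1589)**(1/4)/3) = 35739 + (7/3 - sqrt(2)*1593**(1/4)/3) = 107224/3 - sqrt(2)*1593**(1/4)/3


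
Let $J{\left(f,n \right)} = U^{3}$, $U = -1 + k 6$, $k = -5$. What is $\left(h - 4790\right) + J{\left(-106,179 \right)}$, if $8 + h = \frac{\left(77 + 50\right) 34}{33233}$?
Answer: $- \frac{1149491919}{33233} \approx -34589.0$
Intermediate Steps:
$U = -31$ ($U = -1 - 30 = -31$)
$h = - \frac{261546}{33233}$ ($h = -8 + \frac{\left(77 + 50\right) 34}{33233} = -8 + 127 \cdot 34 \cdot \frac{1}{33233} = -8 + 4318 \cdot \frac{1}{33233} = -8 + \frac{4318}{33233} = - \frac{261546}{33233} \approx -7.8701$)
$J{\left(f,n \right)} = -29791$ ($J{\left(f,n \right)} = \left(-31\right)^{3} = -29791$)
$\left(h - 4790\right) + J{\left(-106,179 \right)} = \left(- \frac{261546}{33233} - 4790\right) - 29791 = - \frac{159447616}{33233} - 29791 = - \frac{1149491919}{33233}$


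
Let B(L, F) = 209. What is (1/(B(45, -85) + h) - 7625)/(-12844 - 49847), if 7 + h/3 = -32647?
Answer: 248455542/2042744441 ≈ 0.12163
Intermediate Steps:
h = -97962 (h = -21 + 3*(-32647) = -21 - 97941 = -97962)
(1/(B(45, -85) + h) - 7625)/(-12844 - 49847) = (1/(209 - 97962) - 7625)/(-12844 - 49847) = (1/(-97753) - 7625)/(-62691) = (-1/97753 - 7625)*(-1/62691) = -745366626/97753*(-1/62691) = 248455542/2042744441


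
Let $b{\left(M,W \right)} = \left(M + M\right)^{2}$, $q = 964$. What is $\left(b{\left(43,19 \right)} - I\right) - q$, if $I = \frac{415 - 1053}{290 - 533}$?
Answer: $\frac{1562338}{243} \approx 6429.4$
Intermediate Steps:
$b{\left(M,W \right)} = 4 M^{2}$ ($b{\left(M,W \right)} = \left(2 M\right)^{2} = 4 M^{2}$)
$I = \frac{638}{243}$ ($I = - \frac{638}{-243} = \left(-638\right) \left(- \frac{1}{243}\right) = \frac{638}{243} \approx 2.6255$)
$\left(b{\left(43,19 \right)} - I\right) - q = \left(4 \cdot 43^{2} - \frac{638}{243}\right) - 964 = \left(4 \cdot 1849 - \frac{638}{243}\right) - 964 = \left(7396 - \frac{638}{243}\right) - 964 = \frac{1796590}{243} - 964 = \frac{1562338}{243}$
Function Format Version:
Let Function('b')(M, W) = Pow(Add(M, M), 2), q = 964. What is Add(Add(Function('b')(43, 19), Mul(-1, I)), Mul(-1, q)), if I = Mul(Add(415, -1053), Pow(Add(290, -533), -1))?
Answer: Rational(1562338, 243) ≈ 6429.4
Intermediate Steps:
Function('b')(M, W) = Mul(4, Pow(M, 2)) (Function('b')(M, W) = Pow(Mul(2, M), 2) = Mul(4, Pow(M, 2)))
I = Rational(638, 243) (I = Mul(-638, Pow(-243, -1)) = Mul(-638, Rational(-1, 243)) = Rational(638, 243) ≈ 2.6255)
Add(Add(Function('b')(43, 19), Mul(-1, I)), Mul(-1, q)) = Add(Add(Mul(4, Pow(43, 2)), Mul(-1, Rational(638, 243))), Mul(-1, 964)) = Add(Add(Mul(4, 1849), Rational(-638, 243)), -964) = Add(Add(7396, Rational(-638, 243)), -964) = Add(Rational(1796590, 243), -964) = Rational(1562338, 243)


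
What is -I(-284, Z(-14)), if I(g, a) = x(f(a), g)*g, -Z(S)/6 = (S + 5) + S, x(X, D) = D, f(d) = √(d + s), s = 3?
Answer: -80656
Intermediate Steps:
f(d) = √(3 + d) (f(d) = √(d + 3) = √(3 + d))
Z(S) = -30 - 12*S (Z(S) = -6*((S + 5) + S) = -6*((5 + S) + S) = -6*(5 + 2*S) = -30 - 12*S)
I(g, a) = g² (I(g, a) = g*g = g²)
-I(-284, Z(-14)) = -1*(-284)² = -1*80656 = -80656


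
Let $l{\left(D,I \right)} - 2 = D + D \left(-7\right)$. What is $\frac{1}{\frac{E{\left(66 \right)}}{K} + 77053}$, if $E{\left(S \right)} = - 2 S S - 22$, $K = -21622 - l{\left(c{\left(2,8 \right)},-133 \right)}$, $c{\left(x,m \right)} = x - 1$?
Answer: $\frac{10809}{832870244} \approx 1.2978 \cdot 10^{-5}$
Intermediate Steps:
$c{\left(x,m \right)} = -1 + x$ ($c{\left(x,m \right)} = x - 1 = -1 + x$)
$l{\left(D,I \right)} = 2 - 6 D$ ($l{\left(D,I \right)} = 2 + \left(D + D \left(-7\right)\right) = 2 + \left(D - 7 D\right) = 2 - 6 D$)
$K = -21618$ ($K = -21622 - \left(2 - 6 \left(-1 + 2\right)\right) = -21622 - \left(2 - 6\right) = -21622 - -4 = -21622 + 4 = -21618$)
$E{\left(S \right)} = -22 - 2 S^{2}$ ($E{\left(S \right)} = - 2 S^{2} - 22 = -22 - 2 S^{2}$)
$\frac{1}{\frac{E{\left(66 \right)}}{K} + 77053} = \frac{1}{\frac{-22 - 2 \cdot 66^{2}}{-21618} + 77053} = \frac{1}{\left(-22 - 8712\right) \left(- \frac{1}{21618}\right) + 77053} = \frac{1}{\left(-8734\right) \left(- \frac{1}{21618}\right) + 77053} = \frac{1}{\frac{4367}{10809} + 77053} = \frac{1}{\frac{832870244}{10809}} = \frac{10809}{832870244}$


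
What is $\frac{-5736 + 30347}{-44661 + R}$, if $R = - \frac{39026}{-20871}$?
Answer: $- \frac{513656181}{932080705} \approx -0.55109$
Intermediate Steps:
$R = \frac{39026}{20871}$ ($R = \left(-39026\right) \left(- \frac{1}{20871}\right) = \frac{39026}{20871} \approx 1.8699$)
$\frac{-5736 + 30347}{-44661 + R} = \frac{-5736 + 30347}{-44661 + \frac{39026}{20871}} = \frac{24611}{- \frac{932080705}{20871}} = 24611 \left(- \frac{20871}{932080705}\right) = - \frac{513656181}{932080705}$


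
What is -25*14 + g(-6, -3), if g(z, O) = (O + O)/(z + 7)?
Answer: -356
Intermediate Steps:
g(z, O) = 2*O/(7 + z) (g(z, O) = (2*O)/(7 + z) = 2*O/(7 + z))
-25*14 + g(-6, -3) = -25*14 + 2*(-3)/(7 - 6) = -350 + 2*(-3)/1 = -350 + 2*(-3)*1 = -350 - 6 = -356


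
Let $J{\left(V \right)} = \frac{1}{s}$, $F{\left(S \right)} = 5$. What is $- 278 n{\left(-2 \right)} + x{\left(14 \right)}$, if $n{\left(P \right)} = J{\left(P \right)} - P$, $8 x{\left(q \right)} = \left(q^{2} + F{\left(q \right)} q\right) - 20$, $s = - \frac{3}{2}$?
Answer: $- \frac{4079}{12} \approx -339.92$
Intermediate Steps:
$s = - \frac{3}{2}$ ($s = \left(-3\right) \frac{1}{2} = - \frac{3}{2} \approx -1.5$)
$J{\left(V \right)} = - \frac{2}{3}$ ($J{\left(V \right)} = \frac{1}{- \frac{3}{2}} = - \frac{2}{3}$)
$x{\left(q \right)} = - \frac{5}{2} + \frac{q^{2}}{8} + \frac{5 q}{8}$ ($x{\left(q \right)} = \frac{\left(q^{2} + 5 q\right) - 20}{8} = \frac{-20 + q^{2} + 5 q}{8} = - \frac{5}{2} + \frac{q^{2}}{8} + \frac{5 q}{8}$)
$n{\left(P \right)} = - \frac{2}{3} - P$
$- 278 n{\left(-2 \right)} + x{\left(14 \right)} = - 278 \left(- \frac{2}{3} - -2\right) + \left(- \frac{5}{2} + \frac{14^{2}}{8} + \frac{5}{8} \cdot 14\right) = - 278 \left(- \frac{2}{3} + 2\right) + \left(- \frac{5}{2} + \frac{1}{8} \cdot 196 + \frac{35}{4}\right) = \left(-278\right) \frac{4}{3} + \left(- \frac{5}{2} + \frac{49}{2} + \frac{35}{4}\right) = - \frac{1112}{3} + \frac{123}{4} = - \frac{4079}{12}$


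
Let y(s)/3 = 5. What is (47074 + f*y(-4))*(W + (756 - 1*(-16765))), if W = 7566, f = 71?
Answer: 1207663093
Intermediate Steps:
y(s) = 15 (y(s) = 3*5 = 15)
(47074 + f*y(-4))*(W + (756 - 1*(-16765))) = (47074 + 71*15)*(7566 + (756 - 1*(-16765))) = (47074 + 1065)*(7566 + (756 + 16765)) = 48139*(7566 + 17521) = 48139*25087 = 1207663093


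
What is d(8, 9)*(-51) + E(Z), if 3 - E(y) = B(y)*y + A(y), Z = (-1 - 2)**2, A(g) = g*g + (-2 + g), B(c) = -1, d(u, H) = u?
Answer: -484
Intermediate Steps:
A(g) = -2 + g + g**2 (A(g) = g**2 + (-2 + g) = -2 + g + g**2)
Z = 9 (Z = (-3)**2 = 9)
E(y) = 5 - y**2 (E(y) = 3 - (-y + (-2 + y + y**2)) = 3 - (-2 + y**2) = 3 + (2 - y**2) = 5 - y**2)
d(8, 9)*(-51) + E(Z) = 8*(-51) + (5 - 1*9**2) = -408 + (5 - 1*81) = -408 + (5 - 81) = -408 - 76 = -484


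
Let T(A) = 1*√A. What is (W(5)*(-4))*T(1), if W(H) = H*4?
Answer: -80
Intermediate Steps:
T(A) = √A
W(H) = 4*H
(W(5)*(-4))*T(1) = ((4*5)*(-4))*√1 = (20*(-4))*1 = -80*1 = -80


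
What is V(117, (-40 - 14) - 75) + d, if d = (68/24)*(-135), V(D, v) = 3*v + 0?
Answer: -1539/2 ≈ -769.50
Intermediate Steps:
V(D, v) = 3*v
d = -765/2 (d = (68*(1/24))*(-135) = (17/6)*(-135) = -765/2 ≈ -382.50)
V(117, (-40 - 14) - 75) + d = 3*((-40 - 14) - 75) - 765/2 = 3*(-54 - 75) - 765/2 = 3*(-129) - 765/2 = -387 - 765/2 = -1539/2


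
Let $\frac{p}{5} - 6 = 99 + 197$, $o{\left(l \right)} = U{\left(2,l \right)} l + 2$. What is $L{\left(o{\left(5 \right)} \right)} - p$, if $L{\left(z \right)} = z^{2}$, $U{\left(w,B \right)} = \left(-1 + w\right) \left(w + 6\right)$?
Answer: $254$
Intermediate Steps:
$U{\left(w,B \right)} = \left(-1 + w\right) \left(6 + w\right)$
$o{\left(l \right)} = 2 + 8 l$ ($o{\left(l \right)} = \left(-6 + 2^{2} + 5 \cdot 2\right) l + 2 = \left(-6 + 4 + 10\right) l + 2 = 8 l + 2 = 2 + 8 l$)
$p = 1510$ ($p = 30 + 5 \left(99 + 197\right) = 30 + 5 \cdot 296 = 30 + 1480 = 1510$)
$L{\left(o{\left(5 \right)} \right)} - p = \left(2 + 8 \cdot 5\right)^{2} - 1510 = \left(2 + 40\right)^{2} - 1510 = 42^{2} - 1510 = 1764 - 1510 = 254$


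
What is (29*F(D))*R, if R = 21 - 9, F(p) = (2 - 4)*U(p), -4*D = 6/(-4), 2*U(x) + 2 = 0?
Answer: 696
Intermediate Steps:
U(x) = -1 (U(x) = -1 + (½)*0 = -1 + 0 = -1)
D = 3/8 (D = -3/(2*(-4)) = -3*(-1)/(2*4) = -¼*(-3/2) = 3/8 ≈ 0.37500)
F(p) = 2 (F(p) = (2 - 4)*(-1) = -2*(-1) = 2)
R = 12
(29*F(D))*R = (29*2)*12 = 58*12 = 696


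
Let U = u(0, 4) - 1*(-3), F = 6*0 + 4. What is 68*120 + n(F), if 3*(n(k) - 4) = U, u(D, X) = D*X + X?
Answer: 24499/3 ≈ 8166.3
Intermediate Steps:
u(D, X) = X + D*X
F = 4 (F = 0 + 4 = 4)
U = 7 (U = 4*(1 + 0) - 1*(-3) = 4*1 + 3 = 4 + 3 = 7)
n(k) = 19/3 (n(k) = 4 + (⅓)*7 = 4 + 7/3 = 19/3)
68*120 + n(F) = 68*120 + 19/3 = 8160 + 19/3 = 24499/3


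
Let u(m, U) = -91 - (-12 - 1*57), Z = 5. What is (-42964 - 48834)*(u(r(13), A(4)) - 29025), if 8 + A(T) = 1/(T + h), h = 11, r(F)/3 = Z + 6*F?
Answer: 2666456506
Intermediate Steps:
r(F) = 15 + 18*F (r(F) = 3*(5 + 6*F) = 15 + 18*F)
A(T) = -8 + 1/(11 + T) (A(T) = -8 + 1/(T + 11) = -8 + 1/(11 + T))
u(m, U) = -22 (u(m, U) = -91 - (-12 - 57) = -91 - 1*(-69) = -91 + 69 = -22)
(-42964 - 48834)*(u(r(13), A(4)) - 29025) = (-42964 - 48834)*(-22 - 29025) = -91798*(-29047) = 2666456506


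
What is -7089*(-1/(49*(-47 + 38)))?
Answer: -2363/147 ≈ -16.075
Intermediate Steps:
-7089*(-1/(49*(-47 + 38))) = -7089/((-49*(-9))) = -7089/441 = -7089*1/441 = -2363/147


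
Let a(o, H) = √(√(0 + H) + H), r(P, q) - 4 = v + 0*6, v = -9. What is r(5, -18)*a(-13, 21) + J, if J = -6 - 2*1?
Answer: -8 - 5*√(21 + √21) ≈ -33.290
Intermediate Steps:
r(P, q) = -5 (r(P, q) = 4 + (-9 + 0*6) = 4 + (-9 + 0) = 4 - 9 = -5)
J = -8 (J = -6 - 2 = -8)
a(o, H) = √(H + √H) (a(o, H) = √(√H + H) = √(H + √H))
r(5, -18)*a(-13, 21) + J = -5*√(21 + √21) - 8 = -8 - 5*√(21 + √21)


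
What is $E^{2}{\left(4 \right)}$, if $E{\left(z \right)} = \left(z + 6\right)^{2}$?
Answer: $10000$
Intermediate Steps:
$E{\left(z \right)} = \left(6 + z\right)^{2}$
$E^{2}{\left(4 \right)} = \left(\left(6 + 4\right)^{2}\right)^{2} = \left(10^{2}\right)^{2} = 100^{2} = 10000$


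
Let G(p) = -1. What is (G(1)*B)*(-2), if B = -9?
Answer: -18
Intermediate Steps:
(G(1)*B)*(-2) = -1*(-9)*(-2) = 9*(-2) = -18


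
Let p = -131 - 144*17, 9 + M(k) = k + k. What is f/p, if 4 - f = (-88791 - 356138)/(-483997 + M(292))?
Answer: -1488759/1246745338 ≈ -0.0011941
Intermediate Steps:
M(k) = -9 + 2*k (M(k) = -9 + (k + k) = -9 + 2*k)
p = -2579 (p = -131 - 2448 = -2579)
f = 1488759/483422 (f = 4 - (-88791 - 356138)/(-483997 + (-9 + 2*292)) = 4 - (-444929)/(-483997 + (-9 + 584)) = 4 - (-444929)/(-483997 + 575) = 4 - (-444929)/(-483422) = 4 - (-444929)*(-1)/483422 = 4 - 1*444929/483422 = 4 - 444929/483422 = 1488759/483422 ≈ 3.0796)
f/p = (1488759/483422)/(-2579) = (1488759/483422)*(-1/2579) = -1488759/1246745338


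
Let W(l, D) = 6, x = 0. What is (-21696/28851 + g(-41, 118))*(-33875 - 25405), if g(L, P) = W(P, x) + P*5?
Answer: -339348360000/9617 ≈ -3.5286e+7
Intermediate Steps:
g(L, P) = 6 + 5*P (g(L, P) = 6 + P*5 = 6 + 5*P)
(-21696/28851 + g(-41, 118))*(-33875 - 25405) = (-21696/28851 + (6 + 5*118))*(-33875 - 25405) = (-21696*1/28851 + (6 + 590))*(-59280) = (-7232/9617 + 596)*(-59280) = (5724500/9617)*(-59280) = -339348360000/9617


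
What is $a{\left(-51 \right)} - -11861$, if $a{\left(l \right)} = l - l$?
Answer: $11861$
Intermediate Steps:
$a{\left(l \right)} = 0$
$a{\left(-51 \right)} - -11861 = 0 - -11861 = 0 + 11861 = 11861$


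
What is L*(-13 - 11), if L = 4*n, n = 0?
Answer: 0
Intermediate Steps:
L = 0 (L = 4*0 = 0)
L*(-13 - 11) = 0*(-13 - 11) = 0*(-24) = 0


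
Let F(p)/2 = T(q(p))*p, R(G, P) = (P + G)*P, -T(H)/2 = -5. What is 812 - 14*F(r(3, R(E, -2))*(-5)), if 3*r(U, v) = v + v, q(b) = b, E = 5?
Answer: -4788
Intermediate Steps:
T(H) = 10 (T(H) = -2*(-5) = 10)
R(G, P) = P*(G + P) (R(G, P) = (G + P)*P = P*(G + P))
r(U, v) = 2*v/3 (r(U, v) = (v + v)/3 = (2*v)/3 = 2*v/3)
F(p) = 20*p (F(p) = 2*(10*p) = 20*p)
812 - 14*F(r(3, R(E, -2))*(-5)) = 812 - 14*20*((2*(-2*(5 - 2))/3)*(-5)) = 812 - 14*20*((2*(-2*3)/3)*(-5)) = 812 - 14*20*(((⅔)*(-6))*(-5)) = 812 - 14*20*(-4*(-5)) = 812 - 14*20*20 = 812 - 14*400 = 812 - 1*5600 = 812 - 5600 = -4788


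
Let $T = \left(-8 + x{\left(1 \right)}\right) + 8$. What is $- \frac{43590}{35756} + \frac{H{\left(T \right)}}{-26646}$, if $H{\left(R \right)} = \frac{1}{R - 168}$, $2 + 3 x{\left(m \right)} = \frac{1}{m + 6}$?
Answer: $- \frac{171369487661}{140570968559} \approx -1.2191$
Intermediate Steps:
$x{\left(m \right)} = - \frac{2}{3} + \frac{1}{3 \left(6 + m\right)}$ ($x{\left(m \right)} = - \frac{2}{3} + \frac{1}{3 \left(m + 6\right)} = - \frac{2}{3} + \frac{1}{3 \left(6 + m\right)}$)
$T = - \frac{13}{21}$ ($T = \left(-8 + \frac{-11 - 2}{3 \left(6 + 1\right)}\right) + 8 = \left(-8 + \frac{-11 - 2}{3 \cdot 7}\right) + 8 = \left(-8 + \frac{1}{3} \cdot \frac{1}{7} \left(-13\right)\right) + 8 = \left(-8 - \frac{13}{21}\right) + 8 = - \frac{181}{21} + 8 = - \frac{13}{21} \approx -0.61905$)
$H{\left(R \right)} = \frac{1}{-168 + R}$
$- \frac{43590}{35756} + \frac{H{\left(T \right)}}{-26646} = - \frac{43590}{35756} + \frac{1}{\left(-168 - \frac{13}{21}\right) \left(-26646\right)} = \left(-43590\right) \frac{1}{35756} + \frac{1}{- \frac{3541}{21}} \left(- \frac{1}{26646}\right) = - \frac{21795}{17878} - - \frac{7}{31451162} = - \frac{21795}{17878} + \frac{7}{31451162} = - \frac{171369487661}{140570968559}$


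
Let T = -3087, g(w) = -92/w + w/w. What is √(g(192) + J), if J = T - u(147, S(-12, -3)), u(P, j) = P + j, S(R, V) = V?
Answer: I*√465189/12 ≈ 56.837*I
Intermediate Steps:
g(w) = 1 - 92/w (g(w) = -92/w + 1 = 1 - 92/w)
J = -3231 (J = -3087 - (147 - 3) = -3087 - 1*144 = -3087 - 144 = -3231)
√(g(192) + J) = √((-92 + 192)/192 - 3231) = √((1/192)*100 - 3231) = √(25/48 - 3231) = √(-155063/48) = I*√465189/12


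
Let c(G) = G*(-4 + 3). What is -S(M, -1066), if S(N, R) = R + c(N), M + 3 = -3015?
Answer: -1952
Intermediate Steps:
M = -3018 (M = -3 - 3015 = -3018)
c(G) = -G (c(G) = G*(-1) = -G)
S(N, R) = R - N
-S(M, -1066) = -(-1066 - 1*(-3018)) = -(-1066 + 3018) = -1*1952 = -1952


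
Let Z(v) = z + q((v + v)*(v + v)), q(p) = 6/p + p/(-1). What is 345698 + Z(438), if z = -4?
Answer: -53931441071/127896 ≈ -4.2168e+5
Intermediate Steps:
q(p) = -p + 6/p (q(p) = 6/p + p*(-1) = 6/p - p = -p + 6/p)
Z(v) = -4 - 4*v**2 + 3/(2*v**2) (Z(v) = -4 + (-(v + v)*(v + v) + 6/(((v + v)*(v + v)))) = -4 + (-2*v*2*v + 6/(((2*v)*(2*v)))) = -4 + (-4*v**2 + 6/((4*v**2))) = -4 + (-4*v**2 + 6*(1/(4*v**2))) = -4 + (-4*v**2 + 3/(2*v**2)) = -4 - 4*v**2 + 3/(2*v**2))
345698 + Z(438) = 345698 + (-4 - 4*438**2 + (3/2)/438**2) = 345698 + (-4 - 4*191844 + (3/2)*(1/191844)) = 345698 + (-4 - 767376 + 1/127896) = 345698 - 98144832479/127896 = -53931441071/127896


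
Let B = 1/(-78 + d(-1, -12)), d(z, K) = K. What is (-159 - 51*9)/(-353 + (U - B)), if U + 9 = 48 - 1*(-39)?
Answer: 55620/24749 ≈ 2.2474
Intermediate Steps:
U = 78 (U = -9 + (48 - 1*(-39)) = -9 + (48 + 39) = -9 + 87 = 78)
B = -1/90 (B = 1/(-78 - 12) = 1/(-90) = -1/90 ≈ -0.011111)
(-159 - 51*9)/(-353 + (U - B)) = (-159 - 51*9)/(-353 + (78 - 1*(-1/90))) = (-159 - 459)/(-353 + (78 + 1/90)) = -618/(-353 + 7021/90) = -618/(-24749/90) = -618*(-90/24749) = 55620/24749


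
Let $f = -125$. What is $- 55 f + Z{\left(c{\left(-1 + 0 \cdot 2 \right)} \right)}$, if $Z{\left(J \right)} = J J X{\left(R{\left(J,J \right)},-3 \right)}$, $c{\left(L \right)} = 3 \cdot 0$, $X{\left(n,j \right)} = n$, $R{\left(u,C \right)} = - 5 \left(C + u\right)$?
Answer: $6875$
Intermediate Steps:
$R{\left(u,C \right)} = - 5 C - 5 u$
$c{\left(L \right)} = 0$
$Z{\left(J \right)} = - 10 J^{3}$ ($Z{\left(J \right)} = J J \left(- 5 J - 5 J\right) = J^{2} \left(- 10 J\right) = - 10 J^{3}$)
$- 55 f + Z{\left(c{\left(-1 + 0 \cdot 2 \right)} \right)} = \left(-55\right) \left(-125\right) - 10 \cdot 0^{3} = 6875 - 0 = 6875 + 0 = 6875$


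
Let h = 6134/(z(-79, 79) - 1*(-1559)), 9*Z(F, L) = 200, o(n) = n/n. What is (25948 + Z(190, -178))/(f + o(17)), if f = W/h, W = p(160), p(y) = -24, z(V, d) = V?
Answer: -716856044/132237 ≈ -5421.0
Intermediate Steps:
o(n) = 1
Z(F, L) = 200/9 (Z(F, L) = (⅑)*200 = 200/9)
W = -24
h = 3067/740 (h = 6134/(-79 - 1*(-1559)) = 6134/(-79 + 1559) = 6134/1480 = 6134*(1/1480) = 3067/740 ≈ 4.1446)
f = -17760/3067 (f = -24/3067/740 = -24*740/3067 = -17760/3067 ≈ -5.7907)
(25948 + Z(190, -178))/(f + o(17)) = (25948 + 200/9)/(-17760/3067 + 1) = 233732/(9*(-14693/3067)) = (233732/9)*(-3067/14693) = -716856044/132237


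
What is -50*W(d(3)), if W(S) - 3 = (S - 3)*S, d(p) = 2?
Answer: -50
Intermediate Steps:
W(S) = 3 + S*(-3 + S) (W(S) = 3 + (S - 3)*S = 3 + (-3 + S)*S = 3 + S*(-3 + S))
-50*W(d(3)) = -50*(3 + 2**2 - 3*2) = -50*(3 + 4 - 6) = -50*1 = -50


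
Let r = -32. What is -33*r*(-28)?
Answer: -29568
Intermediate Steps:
-33*r*(-28) = -33*(-32)*(-28) = 1056*(-28) = -29568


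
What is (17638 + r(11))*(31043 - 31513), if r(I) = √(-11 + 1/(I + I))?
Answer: -8289860 - 235*I*√5302/11 ≈ -8.2899e+6 - 1555.6*I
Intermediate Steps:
r(I) = √(-11 + 1/(2*I))
(17638 + r(11))*(31043 - 31513) = (17638 + √(-44 + 2/11)/2)*(31043 - 31513) = (17638 + √(-44 + 2*(1/11))/2)*(-470) = (17638 + √(-44 + 2/11)/2)*(-470) = (17638 + √(-482/11)/2)*(-470) = (17638 + (I*√5302/11)/2)*(-470) = (17638 + I*√5302/22)*(-470) = -8289860 - 235*I*√5302/11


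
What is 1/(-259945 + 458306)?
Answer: 1/198361 ≈ 5.0413e-6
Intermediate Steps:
1/(-259945 + 458306) = 1/198361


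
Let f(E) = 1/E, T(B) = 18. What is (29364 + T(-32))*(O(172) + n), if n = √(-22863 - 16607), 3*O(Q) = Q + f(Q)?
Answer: 144877745/86 + 29382*I*√39470 ≈ 1.6846e+6 + 5.8373e+6*I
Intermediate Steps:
O(Q) = Q/3 + 1/(3*Q) (O(Q) = (Q + 1/Q)/3 = Q/3 + 1/(3*Q))
n = I*√39470 (n = √(-39470) = I*√39470 ≈ 198.67*I)
(29364 + T(-32))*(O(172) + n) = (29364 + 18)*((⅓)*(1 + 172²)/172 + I*√39470) = 29382*((⅓)*(1/172)*(1 + 29584) + I*√39470) = 29382*((⅓)*(1/172)*29585 + I*√39470) = 29382*(29585/516 + I*√39470) = 144877745/86 + 29382*I*√39470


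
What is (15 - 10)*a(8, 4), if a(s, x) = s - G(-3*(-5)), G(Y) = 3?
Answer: 25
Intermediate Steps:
a(s, x) = -3 + s (a(s, x) = s - 1*3 = s - 3 = -3 + s)
(15 - 10)*a(8, 4) = (15 - 10)*(-3 + 8) = 5*5 = 25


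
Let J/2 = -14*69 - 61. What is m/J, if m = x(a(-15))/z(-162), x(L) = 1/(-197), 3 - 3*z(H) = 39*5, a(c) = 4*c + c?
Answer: -1/25896832 ≈ -3.8615e-8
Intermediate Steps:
a(c) = 5*c
z(H) = -64 (z(H) = 1 - 13*5 = 1 - 1/3*195 = 1 - 65 = -64)
J = -2054 (J = 2*(-14*69 - 61) = 2*(-966 - 61) = 2*(-1027) = -2054)
x(L) = -1/197
m = 1/12608 (m = -1/197/(-64) = -1/197*(-1/64) = 1/12608 ≈ 7.9315e-5)
m/J = (1/12608)/(-2054) = (1/12608)*(-1/2054) = -1/25896832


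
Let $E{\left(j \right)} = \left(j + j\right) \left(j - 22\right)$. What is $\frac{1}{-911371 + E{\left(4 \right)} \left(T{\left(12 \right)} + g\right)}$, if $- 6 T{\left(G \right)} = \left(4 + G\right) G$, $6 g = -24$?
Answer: $- \frac{1}{906187} \approx -1.1035 \cdot 10^{-6}$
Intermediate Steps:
$g = -4$ ($g = \frac{1}{6} \left(-24\right) = -4$)
$T{\left(G \right)} = - \frac{G \left(4 + G\right)}{6}$ ($T{\left(G \right)} = - \frac{\left(4 + G\right) G}{6} = - \frac{G \left(4 + G\right)}{6}$)
$E{\left(j \right)} = 2 j \left(-22 + j\right)$
$\frac{1}{-911371 + E{\left(4 \right)} \left(T{\left(12 \right)} + g\right)} = \frac{1}{-911371 + 2 \cdot 4 \left(-22 + 4\right) \left(\left(- \frac{1}{6}\right) 12 \left(4 + 12\right) - 4\right)} = \frac{1}{-911371 + 2 \cdot 4 \left(-18\right) \left(\left(- \frac{1}{6}\right) 12 \cdot 16 - 4\right)} = \frac{1}{-911371 - 144 \left(-32 - 4\right)} = \frac{1}{-911371 - -5184} = \frac{1}{-911371 + 5184} = \frac{1}{-906187} = - \frac{1}{906187}$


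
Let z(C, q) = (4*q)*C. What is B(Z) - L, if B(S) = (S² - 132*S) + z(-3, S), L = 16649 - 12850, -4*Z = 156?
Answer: 3338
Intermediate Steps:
Z = -39 (Z = -¼*156 = -39)
z(C, q) = 4*C*q
L = 3799
B(S) = S² - 144*S (B(S) = (S² - 132*S) + 4*(-3)*S = (S² - 132*S) - 12*S = S² - 144*S)
B(Z) - L = -39*(-144 - 39) - 1*3799 = -39*(-183) - 3799 = 7137 - 3799 = 3338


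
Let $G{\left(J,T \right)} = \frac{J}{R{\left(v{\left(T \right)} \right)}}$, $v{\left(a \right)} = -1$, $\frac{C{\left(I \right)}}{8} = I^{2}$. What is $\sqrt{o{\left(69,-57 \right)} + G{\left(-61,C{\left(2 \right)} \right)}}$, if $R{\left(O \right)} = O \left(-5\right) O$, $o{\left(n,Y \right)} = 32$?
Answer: $\frac{\sqrt{1105}}{5} \approx 6.6483$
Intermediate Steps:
$C{\left(I \right)} = 8 I^{2}$
$R{\left(O \right)} = - 5 O^{2}$ ($R{\left(O \right)} = - 5 O O = - 5 O^{2}$)
$G{\left(J,T \right)} = - \frac{J}{5}$ ($G{\left(J,T \right)} = \frac{J}{\left(-5\right) \left(-1\right)^{2}} = \frac{J}{\left(-5\right) 1} = \frac{J}{-5} = J \left(- \frac{1}{5}\right) = - \frac{J}{5}$)
$\sqrt{o{\left(69,-57 \right)} + G{\left(-61,C{\left(2 \right)} \right)}} = \sqrt{32 - - \frac{61}{5}} = \sqrt{32 + \frac{61}{5}} = \sqrt{\frac{221}{5}} = \frac{\sqrt{1105}}{5}$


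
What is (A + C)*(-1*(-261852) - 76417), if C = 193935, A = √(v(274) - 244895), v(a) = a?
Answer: 35962336725 + 185435*I*√244621 ≈ 3.5962e+10 + 9.1715e+7*I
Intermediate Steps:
A = I*√244621 (A = √(274 - 244895) = √(-244621) = I*√244621 ≈ 494.59*I)
(A + C)*(-1*(-261852) - 76417) = (I*√244621 + 193935)*(-1*(-261852) - 76417) = (193935 + I*√244621)*(261852 - 76417) = (193935 + I*√244621)*185435 = 35962336725 + 185435*I*√244621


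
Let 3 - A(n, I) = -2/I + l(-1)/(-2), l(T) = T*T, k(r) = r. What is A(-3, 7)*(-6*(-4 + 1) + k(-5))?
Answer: 689/14 ≈ 49.214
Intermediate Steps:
l(T) = T**2
A(n, I) = 7/2 + 2/I (A(n, I) = 3 - (-2/I + (-1)**2/(-2)) = 3 - (-2/I + 1*(-1/2)) = 3 - (-2/I - 1/2) = 3 - (-1/2 - 2/I) = 3 + (1/2 + 2/I) = 7/2 + 2/I)
A(-3, 7)*(-6*(-4 + 1) + k(-5)) = (7/2 + 2/7)*(-6*(-4 + 1) - 5) = (7/2 + 2*(1/7))*(-6*(-3) - 5) = (7/2 + 2/7)*(18 - 5) = (53/14)*13 = 689/14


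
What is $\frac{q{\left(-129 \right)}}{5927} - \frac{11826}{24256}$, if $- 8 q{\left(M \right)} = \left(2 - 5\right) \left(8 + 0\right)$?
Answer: $- \frac{35009967}{71882656} \approx -0.48704$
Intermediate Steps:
$q{\left(M \right)} = 3$ ($q{\left(M \right)} = - \frac{\left(2 - 5\right) \left(8 + 0\right)}{8} = - \frac{\left(2 - 5\right) 8}{8} = - \frac{\left(-3\right) 8}{8} = \left(- \frac{1}{8}\right) \left(-24\right) = 3$)
$\frac{q{\left(-129 \right)}}{5927} - \frac{11826}{24256} = \frac{3}{5927} - \frac{11826}{24256} = 3 \cdot \frac{1}{5927} - \frac{5913}{12128} = \frac{3}{5927} - \frac{5913}{12128} = - \frac{35009967}{71882656}$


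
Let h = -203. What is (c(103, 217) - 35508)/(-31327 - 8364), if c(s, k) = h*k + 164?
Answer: 79395/39691 ≈ 2.0003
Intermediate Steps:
c(s, k) = 164 - 203*k (c(s, k) = -203*k + 164 = 164 - 203*k)
(c(103, 217) - 35508)/(-31327 - 8364) = ((164 - 203*217) - 35508)/(-31327 - 8364) = ((164 - 44051) - 35508)/(-39691) = (-43887 - 35508)*(-1/39691) = -79395*(-1/39691) = 79395/39691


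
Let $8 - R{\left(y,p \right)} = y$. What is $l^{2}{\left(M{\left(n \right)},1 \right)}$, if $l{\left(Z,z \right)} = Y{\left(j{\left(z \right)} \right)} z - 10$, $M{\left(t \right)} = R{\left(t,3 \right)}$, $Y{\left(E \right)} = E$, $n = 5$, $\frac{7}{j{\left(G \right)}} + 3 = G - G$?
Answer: $\frac{1369}{9} \approx 152.11$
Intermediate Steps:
$R{\left(y,p \right)} = 8 - y$
$j{\left(G \right)} = - \frac{7}{3}$ ($j{\left(G \right)} = \frac{7}{-3 + \left(G - G\right)} = \frac{7}{-3 + 0} = \frac{7}{-3} = 7 \left(- \frac{1}{3}\right) = - \frac{7}{3}$)
$M{\left(t \right)} = 8 - t$
$l{\left(Z,z \right)} = -10 - \frac{7 z}{3}$ ($l{\left(Z,z \right)} = - \frac{7 z}{3} - 10 = -10 - \frac{7 z}{3}$)
$l^{2}{\left(M{\left(n \right)},1 \right)} = \left(-10 - \frac{7}{3}\right)^{2} = \left(- \frac{37}{3}\right)^{2} = \frac{1369}{9}$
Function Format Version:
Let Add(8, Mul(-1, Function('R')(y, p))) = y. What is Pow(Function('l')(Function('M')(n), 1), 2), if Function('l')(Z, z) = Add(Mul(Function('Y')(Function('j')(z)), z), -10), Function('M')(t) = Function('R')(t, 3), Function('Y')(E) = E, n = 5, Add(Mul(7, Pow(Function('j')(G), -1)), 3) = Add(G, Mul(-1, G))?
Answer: Rational(1369, 9) ≈ 152.11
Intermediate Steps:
Function('R')(y, p) = Add(8, Mul(-1, y))
Function('j')(G) = Rational(-7, 3) (Function('j')(G) = Mul(7, Pow(Add(-3, Add(G, Mul(-1, G))), -1)) = Mul(7, Pow(Add(-3, 0), -1)) = Mul(7, Pow(-3, -1)) = Mul(7, Rational(-1, 3)) = Rational(-7, 3))
Function('M')(t) = Add(8, Mul(-1, t))
Function('l')(Z, z) = Add(-10, Mul(Rational(-7, 3), z)) (Function('l')(Z, z) = Add(Mul(Rational(-7, 3), z), -10) = Add(-10, Mul(Rational(-7, 3), z)))
Pow(Function('l')(Function('M')(n), 1), 2) = Pow(Add(-10, Mul(Rational(-7, 3), 1)), 2) = Pow(Add(-10, Rational(-7, 3)), 2) = Pow(Rational(-37, 3), 2) = Rational(1369, 9)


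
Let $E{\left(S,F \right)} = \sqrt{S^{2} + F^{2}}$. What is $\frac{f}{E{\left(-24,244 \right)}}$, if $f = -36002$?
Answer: $- \frac{18001 \sqrt{13}}{442} \approx -146.84$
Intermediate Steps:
$E{\left(S,F \right)} = \sqrt{F^{2} + S^{2}}$
$\frac{f}{E{\left(-24,244 \right)}} = - \frac{36002}{\sqrt{244^{2} + \left(-24\right)^{2}}} = - \frac{36002}{\sqrt{59536 + 576}} = - \frac{36002}{\sqrt{60112}} = - \frac{36002}{68 \sqrt{13}} = - 36002 \frac{\sqrt{13}}{884} = - \frac{18001 \sqrt{13}}{442}$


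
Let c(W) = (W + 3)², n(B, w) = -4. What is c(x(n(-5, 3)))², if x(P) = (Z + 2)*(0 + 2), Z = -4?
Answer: 1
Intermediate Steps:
x(P) = -4 (x(P) = (-4 + 2)*(0 + 2) = -2*2 = -4)
c(W) = (3 + W)²
c(x(n(-5, 3)))² = ((3 - 4)²)² = ((-1)²)² = 1² = 1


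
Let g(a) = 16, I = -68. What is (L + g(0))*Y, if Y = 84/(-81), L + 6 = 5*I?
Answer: 3080/9 ≈ 342.22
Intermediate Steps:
L = -346 (L = -6 + 5*(-68) = -6 - 340 = -346)
Y = -28/27 (Y = 84*(-1/81) = -28/27 ≈ -1.0370)
(L + g(0))*Y = (-346 + 16)*(-28/27) = -330*(-28/27) = 3080/9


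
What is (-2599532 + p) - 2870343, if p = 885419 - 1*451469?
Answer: -5035925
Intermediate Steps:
p = 433950 (p = 885419 - 451469 = 433950)
(-2599532 + p) - 2870343 = (-2599532 + 433950) - 2870343 = -2165582 - 2870343 = -5035925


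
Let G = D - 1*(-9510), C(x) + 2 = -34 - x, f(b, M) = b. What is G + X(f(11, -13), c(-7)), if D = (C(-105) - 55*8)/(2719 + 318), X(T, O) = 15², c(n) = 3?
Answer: 29564824/3037 ≈ 9734.9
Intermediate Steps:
C(x) = -36 - x (C(x) = -2 + (-34 - x) = -36 - x)
X(T, O) = 225
D = -371/3037 (D = ((-36 - 1*(-105)) - 55*8)/(2719 + 318) = ((-36 + 105) - 440)/3037 = (69 - 440)*(1/3037) = -371*1/3037 = -371/3037 ≈ -0.12216)
G = 28881499/3037 (G = -371/3037 - 1*(-9510) = -371/3037 + 9510 = 28881499/3037 ≈ 9509.9)
G + X(f(11, -13), c(-7)) = 28881499/3037 + 225 = 29564824/3037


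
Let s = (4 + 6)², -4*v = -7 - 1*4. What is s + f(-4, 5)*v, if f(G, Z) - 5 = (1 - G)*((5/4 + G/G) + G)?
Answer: 1435/16 ≈ 89.688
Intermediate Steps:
f(G, Z) = 5 + (1 - G)*(9/4 + G) (f(G, Z) = 5 + (1 - G)*((5/4 + G/G) + G) = 5 + (1 - G)*((5*(¼) + 1) + G) = 5 + (1 - G)*((5/4 + 1) + G) = 5 + (1 - G)*(9/4 + G))
v = 11/4 (v = -(-7 - 1*4)/4 = -(-7 - 4)/4 = -¼*(-11) = 11/4 ≈ 2.7500)
s = 100 (s = 10² = 100)
s + f(-4, 5)*v = 100 + (29/4 - 1*(-4)² - 5/4*(-4))*(11/4) = 100 + (29/4 - 1*16 + 5)*(11/4) = 100 + (29/4 - 16 + 5)*(11/4) = 100 - 15/4*11/4 = 100 - 165/16 = 1435/16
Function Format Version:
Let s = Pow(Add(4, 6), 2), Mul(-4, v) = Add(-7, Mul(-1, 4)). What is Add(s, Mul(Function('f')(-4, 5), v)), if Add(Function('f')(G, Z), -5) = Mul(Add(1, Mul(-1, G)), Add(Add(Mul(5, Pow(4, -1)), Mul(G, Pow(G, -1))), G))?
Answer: Rational(1435, 16) ≈ 89.688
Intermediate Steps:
Function('f')(G, Z) = Add(5, Mul(Add(1, Mul(-1, G)), Add(Rational(9, 4), G))) (Function('f')(G, Z) = Add(5, Mul(Add(1, Mul(-1, G)), Add(Add(Mul(5, Pow(4, -1)), Mul(G, Pow(G, -1))), G))) = Add(5, Mul(Add(1, Mul(-1, G)), Add(Add(Mul(5, Rational(1, 4)), 1), G))) = Add(5, Mul(Add(1, Mul(-1, G)), Add(Add(Rational(5, 4), 1), G))) = Add(5, Mul(Add(1, Mul(-1, G)), Add(Rational(9, 4), G))))
v = Rational(11, 4) (v = Mul(Rational(-1, 4), Add(-7, Mul(-1, 4))) = Mul(Rational(-1, 4), Add(-7, -4)) = Mul(Rational(-1, 4), -11) = Rational(11, 4) ≈ 2.7500)
s = 100 (s = Pow(10, 2) = 100)
Add(s, Mul(Function('f')(-4, 5), v)) = Add(100, Mul(Add(Rational(29, 4), Mul(-1, Pow(-4, 2)), Mul(Rational(-5, 4), -4)), Rational(11, 4))) = Add(100, Mul(Add(Rational(29, 4), Mul(-1, 16), 5), Rational(11, 4))) = Add(100, Mul(Add(Rational(29, 4), -16, 5), Rational(11, 4))) = Add(100, Mul(Rational(-15, 4), Rational(11, 4))) = Add(100, Rational(-165, 16)) = Rational(1435, 16)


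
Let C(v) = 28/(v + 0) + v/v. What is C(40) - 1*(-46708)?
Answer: 467097/10 ≈ 46710.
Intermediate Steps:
C(v) = 1 + 28/v (C(v) = 28/v + 1 = 1 + 28/v)
C(40) - 1*(-46708) = (28 + 40)/40 - 1*(-46708) = (1/40)*68 + 46708 = 17/10 + 46708 = 467097/10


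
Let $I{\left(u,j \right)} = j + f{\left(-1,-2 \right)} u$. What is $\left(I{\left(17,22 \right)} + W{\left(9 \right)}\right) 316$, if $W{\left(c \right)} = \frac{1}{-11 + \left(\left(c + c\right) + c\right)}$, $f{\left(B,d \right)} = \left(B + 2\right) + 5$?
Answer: $\frac{156815}{4} \approx 39204.0$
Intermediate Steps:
$f{\left(B,d \right)} = 7 + B$ ($f{\left(B,d \right)} = \left(2 + B\right) + 5 = 7 + B$)
$I{\left(u,j \right)} = j + 6 u$ ($I{\left(u,j \right)} = j + \left(7 - 1\right) u = j + 6 u$)
$W{\left(c \right)} = \frac{1}{-11 + 3 c}$ ($W{\left(c \right)} = \frac{1}{-11 + \left(2 c + c\right)} = \frac{1}{-11 + 3 c}$)
$\left(I{\left(17,22 \right)} + W{\left(9 \right)}\right) 316 = \left(\left(22 + 6 \cdot 17\right) + \frac{1}{-11 + 3 \cdot 9}\right) 316 = \left(\left(22 + 102\right) + \frac{1}{-11 + 27}\right) 316 = \left(124 + \frac{1}{16}\right) 316 = \frac{1985}{16} \cdot 316 = \frac{156815}{4}$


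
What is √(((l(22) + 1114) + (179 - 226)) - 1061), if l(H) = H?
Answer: 2*√7 ≈ 5.2915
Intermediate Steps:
√(((l(22) + 1114) + (179 - 226)) - 1061) = √(((22 + 1114) + (179 - 226)) - 1061) = √((1136 - 47) - 1061) = √(1089 - 1061) = √28 = 2*√7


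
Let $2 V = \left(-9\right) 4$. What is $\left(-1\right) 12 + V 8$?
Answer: $-156$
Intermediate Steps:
$V = -18$ ($V = \frac{\left(-9\right) 4}{2} = \frac{1}{2} \left(-36\right) = -18$)
$\left(-1\right) 12 + V 8 = \left(-1\right) 12 - 144 = -12 - 144 = -156$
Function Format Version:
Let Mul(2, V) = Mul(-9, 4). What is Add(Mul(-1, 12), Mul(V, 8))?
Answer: -156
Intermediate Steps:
V = -18 (V = Mul(Rational(1, 2), Mul(-9, 4)) = Mul(Rational(1, 2), -36) = -18)
Add(Mul(-1, 12), Mul(V, 8)) = Add(Mul(-1, 12), Mul(-18, 8)) = Add(-12, -144) = -156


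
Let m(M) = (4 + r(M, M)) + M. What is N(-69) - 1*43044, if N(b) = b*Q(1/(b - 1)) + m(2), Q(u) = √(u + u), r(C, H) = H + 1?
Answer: -43035 - 69*I*√35/35 ≈ -43035.0 - 11.663*I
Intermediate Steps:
r(C, H) = 1 + H
m(M) = 5 + 2*M (m(M) = (4 + (1 + M)) + M = (5 + M) + M = 5 + 2*M)
Q(u) = √2*√u (Q(u) = √(2*u) = √2*√u)
N(b) = 9 + b*√2*√(1/(-1 + b)) (N(b) = b*(√2*√(1/(b - 1))) + (5 + 2*2) = b*(√2*√(1/(-1 + b))) + (5 + 4) = b*√2*√(1/(-1 + b)) + 9 = 9 + b*√2*√(1/(-1 + b)))
N(-69) - 1*43044 = (9 - 69*√2*√(1/(-1 - 69))) - 1*43044 = (9 - 69*√2*√(1/(-70))) - 43044 = (9 - 69*√2*√(-1/70)) - 43044 = (9 - 69*√2*I*√70/70) - 43044 = (9 - 69*I*√35/35) - 43044 = -43035 - 69*I*√35/35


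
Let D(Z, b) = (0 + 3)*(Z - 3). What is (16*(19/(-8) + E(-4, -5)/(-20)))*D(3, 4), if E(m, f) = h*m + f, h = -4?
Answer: 0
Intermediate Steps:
D(Z, b) = -9 + 3*Z (D(Z, b) = 3*(-3 + Z) = -9 + 3*Z)
E(m, f) = f - 4*m (E(m, f) = -4*m + f = f - 4*m)
(16*(19/(-8) + E(-4, -5)/(-20)))*D(3, 4) = (16*(19/(-8) + (-5 - 4*(-4))/(-20)))*(-9 + 3*3) = (16*(19*(-⅛) + (-5 + 16)*(-1/20)))*(-9 + 9) = (16*(-19/8 + 11*(-1/20)))*0 = (16*(-19/8 - 11/20))*0 = (16*(-117/40))*0 = -234/5*0 = 0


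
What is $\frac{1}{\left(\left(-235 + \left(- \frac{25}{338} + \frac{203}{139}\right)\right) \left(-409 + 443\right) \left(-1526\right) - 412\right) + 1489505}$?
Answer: $\frac{23491}{319710103065} \approx 7.3476 \cdot 10^{-8}$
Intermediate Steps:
$\frac{1}{\left(\left(-235 + \left(- \frac{25}{338} + \frac{203}{139}\right)\right) \left(-409 + 443\right) \left(-1526\right) - 412\right) + 1489505} = \frac{1}{\left(\left(-235 + \left(\left(-25\right) \frac{1}{338} + 203 \cdot \frac{1}{139}\right)\right) 34 \left(-1526\right) - 412\right) + 1489505} = \frac{1}{\left(\left(-235 + \left(- \frac{25}{338} + \frac{203}{139}\right)\right) 34 \left(-1526\right) - 412\right) + 1489505} = \frac{1}{\left(\left(-235 + \frac{65139}{46982}\right) 34 \left(-1526\right) - 412\right) + 1489505} = \frac{1}{\left(\left(- \frac{10975631}{46982}\right) 34 \left(-1526\right) - 412\right) + 1489505} = \frac{1}{\left(\left(- \frac{186585727}{23491}\right) \left(-1526\right) - 412\right) + 1489505} = \frac{1}{\left(\frac{284729819402}{23491} - 412\right) + 1489505} = \frac{1}{\frac{284720141110}{23491} + 1489505} = \frac{1}{\frac{319710103065}{23491}} = \frac{23491}{319710103065}$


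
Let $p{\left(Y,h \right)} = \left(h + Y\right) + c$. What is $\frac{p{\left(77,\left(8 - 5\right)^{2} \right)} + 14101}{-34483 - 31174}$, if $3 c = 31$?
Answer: $- \frac{42592}{196971} \approx -0.21623$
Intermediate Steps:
$c = \frac{31}{3}$ ($c = \frac{1}{3} \cdot 31 = \frac{31}{3} \approx 10.333$)
$p{\left(Y,h \right)} = \frac{31}{3} + Y + h$ ($p{\left(Y,h \right)} = \left(h + Y\right) + \frac{31}{3} = \left(Y + h\right) + \frac{31}{3} = \frac{31}{3} + Y + h$)
$\frac{p{\left(77,\left(8 - 5\right)^{2} \right)} + 14101}{-34483 - 31174} = \frac{\left(\frac{31}{3} + 77 + \left(8 - 5\right)^{2}\right) + 14101}{-34483 - 31174} = \frac{\left(\frac{31}{3} + 77 + 3^{2}\right) + 14101}{-65657} = \left(\left(\frac{31}{3} + 77 + 9\right) + 14101\right) \left(- \frac{1}{65657}\right) = \left(\frac{289}{3} + 14101\right) \left(- \frac{1}{65657}\right) = \frac{42592}{3} \left(- \frac{1}{65657}\right) = - \frac{42592}{196971}$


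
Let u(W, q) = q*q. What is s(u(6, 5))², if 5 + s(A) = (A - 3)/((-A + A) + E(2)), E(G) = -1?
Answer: 729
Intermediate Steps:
u(W, q) = q²
s(A) = -2 - A (s(A) = -5 + (A - 3)/((-A + A) - 1) = -5 + (-3 + A)/(0 - 1) = -5 + (-3 + A)/(-1) = -5 + (-3 + A)*(-1) = -5 + (3 - A) = -2 - A)
s(u(6, 5))² = (-2 - 1*5²)² = (-2 - 1*25)² = (-2 - 25)² = (-27)² = 729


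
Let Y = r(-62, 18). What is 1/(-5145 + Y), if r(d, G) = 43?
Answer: -1/5102 ≈ -0.00019600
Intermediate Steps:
Y = 43
1/(-5145 + Y) = 1/(-5145 + 43) = 1/(-5102) = -1/5102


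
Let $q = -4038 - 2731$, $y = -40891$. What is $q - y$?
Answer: $34122$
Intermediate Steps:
$q = -6769$
$q - y = -6769 - -40891 = -6769 + 40891 = 34122$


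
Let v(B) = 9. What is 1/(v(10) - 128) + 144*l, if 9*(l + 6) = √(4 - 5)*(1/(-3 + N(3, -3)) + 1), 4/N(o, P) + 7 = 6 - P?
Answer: -102817/119 ≈ -864.01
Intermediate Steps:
N(o, P) = 4/(-1 - P) (N(o, P) = 4/(-7 + (6 - P)) = 4/(-1 - P))
l = -6 (l = -6 + (√(4 - 5)*(1/(-3 - 4/(1 - 3)) + 1))/9 = -6 + (√(-1)*(1/(-3 - 4/(-2)) + 1))/9 = -6 + (I*(1/(-3 - 4*(-½)) + 1))/9 = -6 + (I*(1/(-3 + 2) + 1))/9 = -6 + (I*(1/(-1) + 1))/9 = -6 + (I*(-1 + 1))/9 = -6 + (I*0)/9 = -6 + (⅑)*0 = -6 + 0 = -6)
1/(v(10) - 128) + 144*l = 1/(9 - 128) + 144*(-6) = 1/(-119) - 864 = -1/119 - 864 = -102817/119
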